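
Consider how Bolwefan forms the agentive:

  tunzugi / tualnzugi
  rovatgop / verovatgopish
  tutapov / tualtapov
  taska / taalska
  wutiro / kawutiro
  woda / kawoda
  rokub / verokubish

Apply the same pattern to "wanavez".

taska and woda both end in -a yet inflect differently (taalska, kawoda), so the final letter is not what conditions the rule; the first letter is.
"wanavez" begins with w-. The stems beginning with w- (wutiro → kawutiro, woda → kawoda) add the prefix ka-.
So wanavez → kawanavez.

kawanavez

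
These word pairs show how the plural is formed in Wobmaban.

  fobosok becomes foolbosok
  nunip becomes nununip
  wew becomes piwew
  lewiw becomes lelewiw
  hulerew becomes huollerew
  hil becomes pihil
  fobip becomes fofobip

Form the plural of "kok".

pikok

wew and lewiw both end in -w yet inflect differently (piwew, lelewiw), so the final letter is not what conditions the rule; the number of vowels is.
"kok" has 1 vowel. The stems with 1 vowel (hil → pihil, wew → piwew) add the prefix pi-.
The other patterns: stems with 2 vowels repeat the first consonant+vowel as a prefix; stems with 3 vowels insert -ol- after the first vowel.
So kok → pikok.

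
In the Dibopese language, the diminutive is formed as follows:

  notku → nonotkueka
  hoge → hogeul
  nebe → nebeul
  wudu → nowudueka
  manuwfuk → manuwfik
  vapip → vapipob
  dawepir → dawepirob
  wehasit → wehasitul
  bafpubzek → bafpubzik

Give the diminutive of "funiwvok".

funiwvik

manuwfuk and wudu both have last vowel 'u' yet inflect differently (manuwfik, nowudueka), so the last vowel is not what conditions the rule; the final letter is.
"funiwvok" ends in -k. The stems ending in -k (manuwfuk → manuwfik, bafpubzek → bafpubzik) change the last vowel to 'i'.
So funiwvok → funiwvik.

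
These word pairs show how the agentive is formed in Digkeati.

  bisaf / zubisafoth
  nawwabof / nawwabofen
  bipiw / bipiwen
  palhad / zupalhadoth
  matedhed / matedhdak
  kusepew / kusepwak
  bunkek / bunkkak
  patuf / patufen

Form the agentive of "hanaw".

palhad and matedhed both end in -d yet inflect differently (zupalhadoth, matedhdak), so the final letter is not what conditions the rule; the last vowel is.
"hanaw" has last vowel 'a'. The stems whose last vowel is 'a' (bisaf → zubisafoth, palhad → zupalhadoth) add zu- … -oth around the stem.
The other patterns: stems whose last vowel is 'e' delete the last vowel and add -ak; stems whose last vowel is 'i', 'o' or 'u' add -en.
So hanaw → zuhanawoth.

zuhanawoth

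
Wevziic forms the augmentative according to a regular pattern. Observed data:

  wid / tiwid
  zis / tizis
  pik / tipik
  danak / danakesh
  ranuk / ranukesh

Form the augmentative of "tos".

titos

pik and danak both end in -k yet inflect differently (tipik, danakesh), so the final letter is not what conditions the rule; the number of vowels is.
"tos" has 1 vowel. The stems with 1 vowel (wid → tiwid, zis → tizis, pik → tipik) add the prefix ti-.
So tos → titos.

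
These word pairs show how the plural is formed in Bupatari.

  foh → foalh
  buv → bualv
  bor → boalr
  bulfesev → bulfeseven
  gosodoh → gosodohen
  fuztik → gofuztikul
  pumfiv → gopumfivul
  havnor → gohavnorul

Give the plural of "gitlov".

buv and pumfiv both end in -v yet inflect differently (bualv, gopumfivul), so the final letter is not what conditions the rule; the number of vowels is.
"gitlov" has 2 vowels. The stems with 2 vowels (pumfiv → gopumfivul, fuztik → gofuztikul, havnor → gohavnorul) add go- … -ul around the stem.
So gitlov → gogitlovul.

gogitlovul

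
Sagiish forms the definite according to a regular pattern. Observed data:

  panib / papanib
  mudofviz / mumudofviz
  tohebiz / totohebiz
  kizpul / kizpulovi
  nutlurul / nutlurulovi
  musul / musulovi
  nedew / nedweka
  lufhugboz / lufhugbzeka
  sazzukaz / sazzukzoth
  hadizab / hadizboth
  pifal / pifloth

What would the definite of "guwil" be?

guguwil

mudofviz and lufhugboz both end in -z yet inflect differently (mumudofviz, lufhugbzeka), so the final letter is not what conditions the rule; the last vowel is.
"guwil" has last vowel 'i'. The stems whose last vowel is 'i' (panib → papanib, mudofviz → mumudofviz, tohebiz → totohebiz) repeat the first consonant+vowel as a prefix.
The other patterns: stems whose last vowel is 'u' add -ovi; stems whose last vowel is 'e' or 'o' delete the last vowel and add -eka; stems whose last vowel is 'a' delete the last vowel and add -oth.
So guwil → guguwil.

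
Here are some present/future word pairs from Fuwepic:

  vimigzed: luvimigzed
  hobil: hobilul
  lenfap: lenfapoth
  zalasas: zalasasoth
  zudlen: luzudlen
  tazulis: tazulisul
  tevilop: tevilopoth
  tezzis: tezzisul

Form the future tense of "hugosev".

luhugosev

"hugosev" has last vowel 'e'. The stems whose last vowel is 'e' (zudlen → luzudlen, vimigzed → luvimigzed) add the prefix lu-.
So hugosev → luhugosev.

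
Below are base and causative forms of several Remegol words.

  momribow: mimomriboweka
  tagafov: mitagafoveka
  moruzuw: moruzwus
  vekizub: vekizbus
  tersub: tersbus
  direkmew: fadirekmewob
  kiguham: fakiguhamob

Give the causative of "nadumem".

"nadumem" has last vowel 'e'. The one such stem in the data (direkmew → fadirekmewob) adds fa- … -ob around the stem, so the same rule applies.
So nadumem → fanadumemob.

fanadumemob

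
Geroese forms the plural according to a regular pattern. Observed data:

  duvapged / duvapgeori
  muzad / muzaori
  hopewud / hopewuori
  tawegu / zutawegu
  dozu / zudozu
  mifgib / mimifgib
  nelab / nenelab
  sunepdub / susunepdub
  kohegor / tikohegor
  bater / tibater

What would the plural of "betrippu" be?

hopewud and tawegu both have last vowel 'u' yet inflect differently (hopewuori, zutawegu), so the last vowel is not what conditions the rule; the final letter is.
"betrippu" ends in -u. The stems ending in -u (tawegu → zutawegu, dozu → zudozu) add the prefix zu-.
So betrippu → zubetrippu.

zubetrippu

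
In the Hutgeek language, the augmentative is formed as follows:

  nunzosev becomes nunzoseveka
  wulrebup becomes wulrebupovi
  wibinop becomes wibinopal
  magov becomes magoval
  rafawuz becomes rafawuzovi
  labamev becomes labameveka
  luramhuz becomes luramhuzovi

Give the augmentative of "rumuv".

magov and nunzosev both end in -v yet inflect differently (magoval, nunzoseveka), so the final letter is not what conditions the rule; the last vowel is.
"rumuv" has last vowel 'u'. The stems whose last vowel is 'u' (rafawuz → rafawuzovi, wulrebup → wulrebupovi, luramhuz → luramhuzovi) add -ovi.
The other patterns: stems whose last vowel is 'o' add -al; stems whose last vowel is 'e' add -eka.
So rumuv → rumuvovi.

rumuvovi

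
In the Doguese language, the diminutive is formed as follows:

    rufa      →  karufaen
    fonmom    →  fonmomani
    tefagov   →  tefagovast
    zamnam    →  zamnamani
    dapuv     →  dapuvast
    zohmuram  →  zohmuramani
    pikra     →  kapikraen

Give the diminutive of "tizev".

"tizev" ends in -v. The stems ending in -v (tefagov → tefagovast, dapuv → dapuvast) add -ast.
The other patterns: stems ending in -m add -ani; stems ending in -a add ka- … -en around the stem.
So tizev → tizevast.

tizevast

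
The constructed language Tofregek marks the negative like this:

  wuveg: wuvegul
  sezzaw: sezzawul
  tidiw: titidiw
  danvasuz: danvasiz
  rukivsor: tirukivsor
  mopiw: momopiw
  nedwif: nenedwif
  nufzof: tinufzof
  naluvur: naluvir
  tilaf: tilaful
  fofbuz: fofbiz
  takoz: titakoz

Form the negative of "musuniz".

mumusuniz

naluvur and rukivsor both end in -r yet inflect differently (naluvir, tirukivsor), so the final letter is not what conditions the rule; the last vowel is.
"musuniz" has last vowel 'i'. The stems whose last vowel is 'i' (mopiw → momopiw, nedwif → nenedwif, tidiw → titidiw) repeat the first consonant+vowel as a prefix.
The other patterns: stems whose last vowel is 'u' change the last vowel to 'i'; stems whose last vowel is 'o' add the prefix ti-; stems whose last vowel is 'a' or 'e' add -ul.
So musuniz → mumusuniz.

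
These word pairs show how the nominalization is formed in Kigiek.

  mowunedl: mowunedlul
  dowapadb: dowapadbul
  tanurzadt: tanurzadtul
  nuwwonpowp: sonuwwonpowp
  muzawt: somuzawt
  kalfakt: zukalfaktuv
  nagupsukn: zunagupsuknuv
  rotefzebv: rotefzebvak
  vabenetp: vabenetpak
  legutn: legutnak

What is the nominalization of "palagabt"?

palagabtak

tanurzadt and muzawt both end in -t yet inflect differently (tanurzadtul, somuzawt), so the final letter is not what conditions the rule; the second-to-last letter is.
"palagabt" has second-to-last letter 'b'. The one such stem in the data (rotefzebv → rotefzebvak) adds -ak, so the same rule applies.
The other patterns: stems whose second-to-last letter is 'd' add -ul; stems whose second-to-last letter is 'w' add the prefix so-; stems whose second-to-last letter is 'k' add zu- … -uv around the stem.
So palagabt → palagabtak.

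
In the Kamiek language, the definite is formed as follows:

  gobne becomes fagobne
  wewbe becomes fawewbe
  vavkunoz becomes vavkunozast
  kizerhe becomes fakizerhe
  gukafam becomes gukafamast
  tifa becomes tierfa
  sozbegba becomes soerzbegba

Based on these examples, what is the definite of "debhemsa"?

deerbhemsa

sozbegba and gukafam both have last vowel 'a' yet inflect differently (soerzbegba, gukafamast), so the last vowel is not what conditions the rule; the final letter is.
"debhemsa" ends in -a. The stems ending in -a (sozbegba → soerzbegba, tifa → tierfa) insert -er- after the first vowel.
The other patterns: stems ending in -e add the prefix fa-; stems ending in -m or -z add -ast.
So debhemsa → deerbhemsa.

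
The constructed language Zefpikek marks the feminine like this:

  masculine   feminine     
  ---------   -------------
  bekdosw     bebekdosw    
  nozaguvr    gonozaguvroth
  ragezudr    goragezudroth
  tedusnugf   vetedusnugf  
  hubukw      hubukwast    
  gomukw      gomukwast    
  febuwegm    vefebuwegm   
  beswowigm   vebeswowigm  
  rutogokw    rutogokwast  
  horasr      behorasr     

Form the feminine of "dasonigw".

bekdosw and rutogokw both end in -w yet inflect differently (bebekdosw, rutogokwast), so the final letter is not what conditions the rule; the second-to-last letter is.
"dasonigw" has second-to-last letter 'g'. The stems whose second-to-last letter is 'g' (tedusnugf → vetedusnugf, febuwegm → vefebuwegm, beswowigm → vebeswowigm) add the prefix ve-.
The other patterns: stems whose second-to-last letter is 's' add the prefix be-; stems whose second-to-last letter is 'k' add -ast; stems whose second-to-last letter is 'd' or 'v' add go- … -oth around the stem.
So dasonigw → vedasonigw.

vedasonigw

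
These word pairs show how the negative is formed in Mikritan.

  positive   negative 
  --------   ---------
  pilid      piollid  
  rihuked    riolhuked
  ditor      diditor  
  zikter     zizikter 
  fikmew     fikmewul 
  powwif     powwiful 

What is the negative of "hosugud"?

"hosugud" ends in -d. The stems ending in -d (pilid → piollid, rihuked → riolhuked) insert -ol- after the first vowel.
So hosugud → hoolsugud.

hoolsugud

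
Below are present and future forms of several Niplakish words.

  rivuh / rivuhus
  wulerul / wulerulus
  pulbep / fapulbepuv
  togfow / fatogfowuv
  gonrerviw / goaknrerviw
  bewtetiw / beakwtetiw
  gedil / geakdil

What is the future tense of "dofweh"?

"dofweh" has last vowel 'e'. The one such stem in the data (pulbep → fapulbepuv) adds fa- … -uv around the stem, so the same rule applies.
So dofweh → fadofwehuv.

fadofwehuv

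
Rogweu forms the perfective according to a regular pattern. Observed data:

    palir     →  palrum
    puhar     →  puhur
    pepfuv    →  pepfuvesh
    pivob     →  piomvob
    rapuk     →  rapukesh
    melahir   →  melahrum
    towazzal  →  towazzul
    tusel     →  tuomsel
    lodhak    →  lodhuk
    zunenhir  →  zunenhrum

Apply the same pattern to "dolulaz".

"dolulaz" has last vowel 'a'. The stems whose last vowel is 'a' (puhar → puhur, towazzal → towazzul, lodhak → lodhuk) change the last vowel to 'u'.
The other patterns: stems whose last vowel is 'u' add -esh; stems whose last vowel is 'e' or 'o' insert -om- after the first vowel; stems whose last vowel is 'i' delete the last vowel and add -um.
So dolulaz → doluluz.

doluluz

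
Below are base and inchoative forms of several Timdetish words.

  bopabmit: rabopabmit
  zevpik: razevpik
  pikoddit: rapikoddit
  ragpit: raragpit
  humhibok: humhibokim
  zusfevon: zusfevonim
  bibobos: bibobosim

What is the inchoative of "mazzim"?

ramazzim

zevpik and humhibok both end in -k yet inflect differently (razevpik, humhibokim), so the final letter is not what conditions the rule; the last vowel is.
"mazzim" has last vowel 'i'. The stems whose last vowel is 'i' (bopabmit → rabopabmit, zevpik → razevpik, pikoddit → rapikoddit) add the prefix ra-.
So mazzim → ramazzim.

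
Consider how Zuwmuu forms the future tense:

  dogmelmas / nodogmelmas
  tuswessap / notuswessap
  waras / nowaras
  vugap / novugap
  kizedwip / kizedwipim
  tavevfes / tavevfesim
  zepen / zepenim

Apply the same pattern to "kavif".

kavifim

tuswessap and kizedwip both end in -p yet inflect differently (notuswessap, kizedwipim), so the final letter is not what conditions the rule; the last vowel is.
"kavif" has last vowel 'i'. The one such stem in the data (kizedwip → kizedwipim) adds -im, so the same rule applies.
The other pattern: stems whose last vowel is 'a' add the prefix no-.
So kavif → kavifim.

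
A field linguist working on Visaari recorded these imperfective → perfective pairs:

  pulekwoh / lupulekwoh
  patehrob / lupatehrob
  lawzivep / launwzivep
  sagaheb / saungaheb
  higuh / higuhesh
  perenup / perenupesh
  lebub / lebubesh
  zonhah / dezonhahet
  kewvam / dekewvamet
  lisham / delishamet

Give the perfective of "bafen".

patehrob and sagaheb both end in -b yet inflect differently (lupatehrob, saungaheb), so the final letter is not what conditions the rule; the last vowel is.
"bafen" has last vowel 'e'. The stems whose last vowel is 'e' (lawzivep → launwzivep, sagaheb → saungaheb) insert -un- after the first vowel.
So bafen → baunfen.

baunfen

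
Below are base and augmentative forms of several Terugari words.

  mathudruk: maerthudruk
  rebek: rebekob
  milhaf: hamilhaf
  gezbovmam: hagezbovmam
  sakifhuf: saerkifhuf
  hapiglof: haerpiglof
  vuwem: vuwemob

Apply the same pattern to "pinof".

"pinof" has last vowel 'o'. The one such stem in the data (hapiglof → haerpiglof) inserts -er- after the first vowel (as do sakifhuf, mathudruk), so the same rule applies.
So pinof → piernof.

piernof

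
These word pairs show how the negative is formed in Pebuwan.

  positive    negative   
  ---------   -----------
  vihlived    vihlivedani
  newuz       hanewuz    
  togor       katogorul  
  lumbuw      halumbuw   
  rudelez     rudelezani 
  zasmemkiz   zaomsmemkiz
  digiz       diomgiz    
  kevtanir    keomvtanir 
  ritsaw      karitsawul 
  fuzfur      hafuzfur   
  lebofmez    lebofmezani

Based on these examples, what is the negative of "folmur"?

togor and kevtanir both end in -r yet inflect differently (katogorul, keomvtanir), so the final letter is not what conditions the rule; the last vowel is.
"folmur" has last vowel 'u'. The stems whose last vowel is 'u' (newuz → hanewuz, fuzfur → hafuzfur, lumbuw → halumbuw) add the prefix ha-.
The other patterns: stems whose last vowel is 'e' add -ani; stems whose last vowel is 'a' or 'o' add ka- … -ul around the stem; stems whose last vowel is 'i' insert -om- after the first vowel.
So folmur → hafolmur.

hafolmur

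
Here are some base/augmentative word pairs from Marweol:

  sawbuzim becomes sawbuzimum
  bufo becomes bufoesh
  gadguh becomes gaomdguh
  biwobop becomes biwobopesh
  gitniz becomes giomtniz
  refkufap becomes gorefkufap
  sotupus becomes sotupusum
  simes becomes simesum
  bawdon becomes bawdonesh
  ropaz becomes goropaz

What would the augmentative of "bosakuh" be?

bosakuhesh

biwobop and refkufap both end in -p yet inflect differently (biwobopesh, gorefkufap), so the final letter is not what conditions the rule; the first letter is.
"bosakuh" begins with b-. The stems beginning with b- (biwobop → biwobopesh, bawdon → bawdonesh, bufo → bufoesh) add -esh.
So bosakuh → bosakuhesh.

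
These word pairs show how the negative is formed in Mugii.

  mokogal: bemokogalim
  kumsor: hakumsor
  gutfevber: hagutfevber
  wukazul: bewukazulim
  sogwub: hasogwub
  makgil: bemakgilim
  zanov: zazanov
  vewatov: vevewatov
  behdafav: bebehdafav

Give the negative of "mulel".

"mulel" ends in -l. The stems ending in -l (makgil → bemakgilim, wukazul → bewukazulim, mokogal → bemokogalim) add be- … -im around the stem.
The other patterns: stems ending in -v repeat the first consonant+vowel as a prefix; stems ending in -b or -r add the prefix ha-.
So mulel → bemulelim.

bemulelim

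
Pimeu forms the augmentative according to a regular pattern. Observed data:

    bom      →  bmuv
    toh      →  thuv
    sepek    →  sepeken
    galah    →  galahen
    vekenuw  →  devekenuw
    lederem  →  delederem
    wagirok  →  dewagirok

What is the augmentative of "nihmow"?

nihmowen

toh and galah both end in -h yet inflect differently (thuv, galahen), so the final letter is not what conditions the rule; the number of vowels is.
"nihmow" has 2 vowels. The stems with 2 vowels (sepek → sepeken, galah → galahen) add -en.
The other patterns: stems with 1 vowel delete the last vowel and add -uv; stems with 3 vowels add the prefix de-.
So nihmow → nihmowen.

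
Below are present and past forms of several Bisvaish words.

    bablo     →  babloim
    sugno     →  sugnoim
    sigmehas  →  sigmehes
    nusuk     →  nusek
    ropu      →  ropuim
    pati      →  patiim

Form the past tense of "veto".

vetoim

nusuk and ropu both have last vowel 'u' yet inflect differently (nusek, ropuim), so the last vowel is not what conditions the rule; whether the stem ends in a vowel or a consonant is.
"veto" ends in a vowel. The stems ending in a vowel (ropu → ropuim, pati → patiim, bablo → babloim) add -im.
So veto → vetoim.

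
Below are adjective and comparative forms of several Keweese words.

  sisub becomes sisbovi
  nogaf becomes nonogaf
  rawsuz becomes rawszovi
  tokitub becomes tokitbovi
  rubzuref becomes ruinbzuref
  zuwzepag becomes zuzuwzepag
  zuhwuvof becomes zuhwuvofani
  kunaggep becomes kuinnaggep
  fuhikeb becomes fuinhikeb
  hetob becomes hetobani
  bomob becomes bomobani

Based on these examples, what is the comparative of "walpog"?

zuhwuvof and rubzuref both end in -f yet inflect differently (zuhwuvofani, ruinbzuref), so the final letter is not what conditions the rule; the last vowel is.
"walpog" has last vowel 'o'. The stems whose last vowel is 'o' (bomob → bomobani, hetob → hetobani, zuhwuvof → zuhwuvofani) add -ani.
The other patterns: stems whose last vowel is 'e' insert -in- after the first vowel; stems whose last vowel is 'a' repeat the first consonant+vowel as a prefix; stems whose last vowel is 'u' delete the last vowel and add -ovi.
So walpog → walpogani.

walpogani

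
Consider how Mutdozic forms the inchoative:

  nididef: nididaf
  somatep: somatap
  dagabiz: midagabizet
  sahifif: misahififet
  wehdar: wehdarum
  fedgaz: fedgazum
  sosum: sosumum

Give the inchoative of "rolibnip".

"rolibnip" has last vowel 'i'. The stems whose last vowel is 'i' (dagabiz → midagabizet, sahifif → misahififet) add mi- … -et around the stem.
So rolibnip → mirolibnipet.

mirolibnipet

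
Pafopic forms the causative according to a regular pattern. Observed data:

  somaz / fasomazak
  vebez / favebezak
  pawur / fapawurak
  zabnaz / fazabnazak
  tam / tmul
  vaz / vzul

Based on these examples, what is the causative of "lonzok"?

falonzokak

somaz and vaz both end in -z yet inflect differently (fasomazak, vzul), so the final letter is not what conditions the rule; the number of vowels is.
"lonzok" has 2 vowels. The stems with 2 vowels (somaz → fasomazak, vebez → favebezak, pawur → fapawurak) add fa- … -ak around the stem.
The other pattern: stems with 1 vowel delete the last vowel and add -ul.
So lonzok → falonzokak.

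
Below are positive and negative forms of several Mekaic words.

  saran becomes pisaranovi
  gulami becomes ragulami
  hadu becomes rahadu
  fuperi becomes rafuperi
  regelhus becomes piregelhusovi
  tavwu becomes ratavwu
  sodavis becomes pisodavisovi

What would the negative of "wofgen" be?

piwofgenovi

sodavis and fuperi both have last vowel 'i' yet inflect differently (pisodavisovi, rafuperi), so the last vowel is not what conditions the rule; whether the stem ends in a vowel or a consonant is.
"wofgen" ends in a consonant. The stems ending in a consonant (saran → pisaranovi, sodavis → pisodavisovi, regelhus → piregelhusovi) add pi- … -ovi around the stem.
So wofgen → piwofgenovi.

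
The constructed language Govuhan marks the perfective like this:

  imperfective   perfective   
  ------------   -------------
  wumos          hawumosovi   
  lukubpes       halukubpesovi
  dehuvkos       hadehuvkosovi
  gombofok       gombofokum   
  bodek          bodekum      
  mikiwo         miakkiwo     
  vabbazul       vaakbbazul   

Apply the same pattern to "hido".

"hido" ends in -o. The one such stem in the data (mikiwo → miakkiwo) inserts -ak- after the first vowel (as does vabbazul), so the same rule applies.
The other patterns: stems ending in -s add ha- … -ovi around the stem; stems ending in -k add -um.
So hido → hiakdo.

hiakdo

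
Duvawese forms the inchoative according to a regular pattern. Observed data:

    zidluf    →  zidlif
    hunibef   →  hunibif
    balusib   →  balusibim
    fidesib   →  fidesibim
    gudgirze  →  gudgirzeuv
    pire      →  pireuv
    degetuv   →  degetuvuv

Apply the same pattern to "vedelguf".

vedelgif

"vedelguf" ends in -f. The stems ending in -f (zidluf → zidlif, hunibef → hunibif) change the last vowel to 'i'.
So vedelguf → vedelgif.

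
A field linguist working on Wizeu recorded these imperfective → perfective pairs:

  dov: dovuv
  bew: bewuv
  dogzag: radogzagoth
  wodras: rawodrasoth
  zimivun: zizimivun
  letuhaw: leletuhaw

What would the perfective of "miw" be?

bew and letuhaw both end in -w yet inflect differently (bewuv, leletuhaw), so the final letter is not what conditions the rule; the number of vowels is.
"miw" has 1 vowel. The stems with 1 vowel (dov → dovuv, bew → bewuv) add -uv.
The other patterns: stems with 2 vowels add ra- … -oth around the stem; stems with 3 vowels repeat the first consonant+vowel as a prefix.
So miw → miwuv.

miwuv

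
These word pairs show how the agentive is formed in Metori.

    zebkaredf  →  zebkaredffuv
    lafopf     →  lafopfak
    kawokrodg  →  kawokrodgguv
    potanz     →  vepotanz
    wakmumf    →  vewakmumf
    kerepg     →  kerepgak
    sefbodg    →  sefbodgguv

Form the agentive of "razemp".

verazemp

sefbodg and kerepg both end in -g yet inflect differently (sefbodgguv, kerepgak), so the final letter is not what conditions the rule; the second-to-last letter is.
"razemp" has second-to-last letter 'm'. The one such stem in the data (wakmumf → vewakmumf) adds the prefix ve-, so the same rule applies.
The other patterns: stems whose second-to-last letter is 'd' double the final consonant and add -uv; stems whose second-to-last letter is 'p' add -ak.
So razemp → verazemp.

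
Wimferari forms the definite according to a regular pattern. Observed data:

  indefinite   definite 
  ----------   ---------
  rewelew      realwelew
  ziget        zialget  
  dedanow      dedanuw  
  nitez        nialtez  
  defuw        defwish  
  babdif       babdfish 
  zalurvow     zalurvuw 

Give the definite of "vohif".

dedanow and rewelew both end in -w yet inflect differently (dedanuw, realwelew), so the final letter is not what conditions the rule; the last vowel is.
"vohif" has last vowel 'i'. The one such stem in the data (babdif → babdfish) deletes the last vowel and adds -ish (as does defuw), so the same rule applies.
So vohif → vohfish.

vohfish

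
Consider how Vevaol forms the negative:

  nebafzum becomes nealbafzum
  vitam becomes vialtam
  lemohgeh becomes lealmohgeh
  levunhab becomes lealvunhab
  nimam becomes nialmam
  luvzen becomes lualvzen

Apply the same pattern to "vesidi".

Every pair shown (nebafzum → nealbafzum, vitam → vialtam, lemohgeh → lealmohgeh, …) follows the same rule: insert -al- after the first vowel.
So vesidi → vealsidi.

vealsidi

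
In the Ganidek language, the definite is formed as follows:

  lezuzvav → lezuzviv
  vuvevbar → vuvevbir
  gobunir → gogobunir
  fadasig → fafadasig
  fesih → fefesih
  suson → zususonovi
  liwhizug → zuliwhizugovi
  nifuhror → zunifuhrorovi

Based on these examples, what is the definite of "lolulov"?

zulolulovovi

vuvevbar and gobunir both end in -r yet inflect differently (vuvevbir, gogobunir), so the final letter is not what conditions the rule; the last vowel is.
"lolulov" has last vowel 'o'. The stems whose last vowel is 'o' (suson → zususonovi, nifuhror → zunifuhrorovi) add zu- … -ovi around the stem.
The other patterns: stems whose last vowel is 'a' change the last vowel to 'i'; stems whose last vowel is 'i' repeat the first consonant+vowel as a prefix.
So lolulov → zulolulovovi.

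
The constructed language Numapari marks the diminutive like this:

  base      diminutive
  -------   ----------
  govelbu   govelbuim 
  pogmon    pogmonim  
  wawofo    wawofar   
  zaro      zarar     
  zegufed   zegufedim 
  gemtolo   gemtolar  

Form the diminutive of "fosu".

fosuim

"fosu" ends in -u. The one such stem in the data (govelbu → govelbuim) adds -im, so the same rule applies.
So fosu → fosuim.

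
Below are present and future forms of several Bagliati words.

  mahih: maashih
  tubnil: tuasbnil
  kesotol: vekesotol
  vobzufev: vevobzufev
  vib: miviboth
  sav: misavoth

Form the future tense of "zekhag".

tubnil and kesotol both end in -l yet inflect differently (tuasbnil, vekesotol), so the final letter is not what conditions the rule; the number of vowels is.
"zekhag" has 2 vowels. The stems with 2 vowels (mahih → maashih, tubnil → tuasbnil) insert -as- after the first vowel.
The other patterns: stems with 1 vowel add mi- … -oth around the stem; stems with 3 vowels add the prefix ve-.
So zekhag → zeaskhag.

zeaskhag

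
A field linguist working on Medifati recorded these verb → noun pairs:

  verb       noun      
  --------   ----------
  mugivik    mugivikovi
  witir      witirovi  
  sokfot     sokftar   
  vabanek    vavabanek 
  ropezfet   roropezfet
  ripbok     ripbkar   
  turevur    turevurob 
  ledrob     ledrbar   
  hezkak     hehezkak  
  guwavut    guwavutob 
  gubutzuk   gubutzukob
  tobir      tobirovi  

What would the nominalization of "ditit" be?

"ditit" has last vowel 'i'. The stems whose last vowel is 'i' (witir → witirovi, mugivik → mugivikovi, tobir → tobirovi) add -ovi.
The other patterns: stems whose last vowel is 'u' add -ob; stems whose last vowel is 'a' or 'e' repeat the first consonant+vowel as a prefix; stems whose last vowel is 'o' delete the last vowel and add -ar.
So ditit → dititovi.

dititovi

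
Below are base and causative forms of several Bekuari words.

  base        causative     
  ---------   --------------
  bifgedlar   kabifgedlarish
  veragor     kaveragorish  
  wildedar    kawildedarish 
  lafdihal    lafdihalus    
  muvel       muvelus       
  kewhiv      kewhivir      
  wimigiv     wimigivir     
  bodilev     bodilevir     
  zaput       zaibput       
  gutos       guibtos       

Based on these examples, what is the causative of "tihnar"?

katihnarish

"tihnar" ends in -r. The stems ending in -r (bifgedlar → kabifgedlarish, veragor → kaveragorish, wildedar → kawildedarish) add ka- … -ish around the stem.
The other patterns: stems ending in -l add -us; stems ending in -v add -ir; stems ending in -s or -t insert -ib- after the first vowel.
So tihnar → katihnarish.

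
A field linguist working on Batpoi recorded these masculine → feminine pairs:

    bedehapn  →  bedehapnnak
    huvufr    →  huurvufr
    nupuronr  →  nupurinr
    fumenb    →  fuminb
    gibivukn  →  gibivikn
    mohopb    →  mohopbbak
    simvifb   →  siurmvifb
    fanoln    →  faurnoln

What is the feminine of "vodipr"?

bedehapn and gibivukn both end in -n yet inflect differently (bedehapnnak, gibivikn), so the final letter is not what conditions the rule; the second-to-last letter is.
"vodipr" has second-to-last letter 'p'. The stems whose second-to-last letter is 'p' (bedehapn → bedehapnnak, mohopb → mohopbbak) double the final consonant and add -ak.
So vodipr → vodiprrak.

vodiprrak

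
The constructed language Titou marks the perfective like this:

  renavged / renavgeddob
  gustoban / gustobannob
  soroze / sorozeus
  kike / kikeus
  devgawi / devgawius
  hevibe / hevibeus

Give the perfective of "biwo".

biwous

renavged and soroze both have last vowel 'e' yet inflect differently (renavgeddob, sorozeus), so the last vowel is not what conditions the rule; whether the stem ends in a vowel or a consonant is.
"biwo" ends in a vowel. The stems ending in a vowel (soroze → sorozeus, kike → kikeus, devgawi → devgawius) add -us.
The other pattern: stems ending in a consonant double the final consonant and add -ob.
So biwo → biwous.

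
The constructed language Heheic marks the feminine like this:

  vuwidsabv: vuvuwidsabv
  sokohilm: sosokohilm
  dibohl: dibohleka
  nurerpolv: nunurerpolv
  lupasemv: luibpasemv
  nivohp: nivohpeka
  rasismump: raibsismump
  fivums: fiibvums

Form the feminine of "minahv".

rasismump and nivohp both end in -p yet inflect differently (raibsismump, nivohpeka), so the final letter is not what conditions the rule; the second-to-last letter is.
"minahv" has second-to-last letter 'h'. The stems whose second-to-last letter is 'h' (dibohl → dibohleka, nivohp → nivohpeka) add -eka.
So minahv → minahveka.

minahveka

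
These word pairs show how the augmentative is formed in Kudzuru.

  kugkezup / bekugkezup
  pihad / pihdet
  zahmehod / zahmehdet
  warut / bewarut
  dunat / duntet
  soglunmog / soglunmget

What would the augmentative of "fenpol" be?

warut and dunat both end in -t yet inflect differently (bewarut, duntet), so the final letter is not what conditions the rule; the last vowel is.
"fenpol" has last vowel 'o'. The stems whose last vowel is 'o' (soglunmog → soglunmget, zahmehod → zahmehdet) delete the last vowel and add -et.
So fenpol → fenplet.

fenplet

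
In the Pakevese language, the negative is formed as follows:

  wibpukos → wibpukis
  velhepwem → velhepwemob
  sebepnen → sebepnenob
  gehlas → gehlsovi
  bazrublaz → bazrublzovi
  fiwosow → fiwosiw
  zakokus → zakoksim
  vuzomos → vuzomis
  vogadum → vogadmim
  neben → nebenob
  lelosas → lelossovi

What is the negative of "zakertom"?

zakertim

wibpukos and lelosas both end in -s yet inflect differently (wibpukis, lelossovi), so the final letter is not what conditions the rule; the last vowel is.
"zakertom" has last vowel 'o'. The stems whose last vowel is 'o' (fiwosow → fiwosiw, wibpukos → wibpukis, vuzomos → vuzomis) change the last vowel to 'i'.
So zakertom → zakertim.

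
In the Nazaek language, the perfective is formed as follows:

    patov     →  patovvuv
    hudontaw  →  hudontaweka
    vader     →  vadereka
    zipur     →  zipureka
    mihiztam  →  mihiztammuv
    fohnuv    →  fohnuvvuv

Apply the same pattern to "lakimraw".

lakimraweka

fohnuv and zipur both have last vowel 'u' yet inflect differently (fohnuvvuv, zipureka), so the last vowel is not what conditions the rule; the final letter is.
"lakimraw" ends in -w. The one such stem in the data (hudontaw → hudontaweka) adds -eka, so the same rule applies.
So lakimraw → lakimraweka.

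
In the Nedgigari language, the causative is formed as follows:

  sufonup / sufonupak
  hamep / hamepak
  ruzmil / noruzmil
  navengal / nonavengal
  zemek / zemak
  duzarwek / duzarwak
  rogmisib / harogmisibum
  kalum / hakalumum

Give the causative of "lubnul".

nolubnul

hamep and zemek both have last vowel 'e' yet inflect differently (hamepak, zemak), so the last vowel is not what conditions the rule; the final letter is.
"lubnul" ends in -l. The stems ending in -l (ruzmil → noruzmil, navengal → nonavengal) add the prefix no-.
The other patterns: stems ending in -p add -ak; stems ending in -k change the last vowel to 'a'; stems ending in -b or -m add ha- … -um around the stem.
So lubnul → nolubnul.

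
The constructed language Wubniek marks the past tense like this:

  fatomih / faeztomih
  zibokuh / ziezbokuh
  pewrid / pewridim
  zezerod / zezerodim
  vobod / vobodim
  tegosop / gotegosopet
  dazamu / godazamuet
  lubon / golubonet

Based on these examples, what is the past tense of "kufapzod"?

kufapzodim

fatomih and pewrid both have last vowel 'i' yet inflect differently (faeztomih, pewridim), so the last vowel is not what conditions the rule; the final letter is.
"kufapzod" ends in -d. The stems ending in -d (pewrid → pewridim, zezerod → zezerodim, vobod → vobodim) add -im.
So kufapzod → kufapzodim.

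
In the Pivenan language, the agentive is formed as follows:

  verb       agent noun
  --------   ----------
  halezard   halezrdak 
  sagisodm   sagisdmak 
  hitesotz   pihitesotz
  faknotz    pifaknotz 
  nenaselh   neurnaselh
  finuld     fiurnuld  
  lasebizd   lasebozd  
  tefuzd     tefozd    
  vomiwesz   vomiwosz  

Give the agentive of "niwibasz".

niwibosz

"niwibasz" has second-to-last letter 's'. The one such stem in the data (vomiwesz → vomiwosz) changes the last vowel to 'o' (as do lasebizd, tefuzd), so the same rule applies.
So niwibasz → niwibosz.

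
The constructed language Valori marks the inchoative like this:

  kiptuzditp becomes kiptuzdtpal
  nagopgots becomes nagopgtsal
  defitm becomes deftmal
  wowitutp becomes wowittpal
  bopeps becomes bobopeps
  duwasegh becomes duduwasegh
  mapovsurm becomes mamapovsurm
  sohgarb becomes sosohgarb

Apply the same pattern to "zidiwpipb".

zizidiwpipb

nagopgots and bopeps both end in -s yet inflect differently (nagopgtsal, bobopeps), so the final letter is not what conditions the rule; the second-to-last letter is.
"zidiwpipb" has second-to-last letter 'p'. The one such stem in the data (bopeps → bobopeps) repeats the first consonant+vowel as a prefix (as do duwasegh, mapovsurm), so the same rule applies.
The other pattern: stems whose second-to-last letter is 't' delete the last vowel and add -al.
So zidiwpipb → zizidiwpipb.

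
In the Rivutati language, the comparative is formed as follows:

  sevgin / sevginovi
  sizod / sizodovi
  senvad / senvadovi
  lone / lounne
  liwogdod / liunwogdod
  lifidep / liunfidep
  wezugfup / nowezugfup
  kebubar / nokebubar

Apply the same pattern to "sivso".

sizod and liwogdod both end in -d yet inflect differently (sizodovi, liunwogdod), so the final letter is not what conditions the rule; the first letter is.
"sivso" begins with s-. The stems beginning with s- (sevgin → sevginovi, sizod → sizodovi, senvad → senvadovi) add -ovi.
The other patterns: stems beginning with l- insert -un- after the first vowel; stems beginning with k- or w- add the prefix no-.
So sivso → sivsoovi.

sivsoovi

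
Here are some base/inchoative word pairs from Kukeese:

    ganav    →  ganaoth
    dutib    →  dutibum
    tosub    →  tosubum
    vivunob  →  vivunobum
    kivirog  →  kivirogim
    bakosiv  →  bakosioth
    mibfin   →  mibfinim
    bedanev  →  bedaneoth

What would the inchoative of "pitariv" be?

pitarioth

"pitariv" ends in -v. The stems ending in -v (ganav → ganaoth, bedanev → bedaneoth, bakosiv → bakosioth) drop the final letter and add -oth.
So pitariv → pitarioth.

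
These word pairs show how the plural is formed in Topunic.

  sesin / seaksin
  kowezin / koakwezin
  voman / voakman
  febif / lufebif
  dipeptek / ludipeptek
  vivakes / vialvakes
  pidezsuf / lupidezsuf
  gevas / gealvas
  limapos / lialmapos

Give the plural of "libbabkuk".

febif and kowezin both have last vowel 'i' yet inflect differently (lufebif, koakwezin), so the last vowel is not what conditions the rule; the final letter is.
"libbabkuk" ends in -k. The one such stem in the data (dipeptek → ludipeptek) adds the prefix lu-, so the same rule applies.
So libbabkuk → lulibbabkuk.

lulibbabkuk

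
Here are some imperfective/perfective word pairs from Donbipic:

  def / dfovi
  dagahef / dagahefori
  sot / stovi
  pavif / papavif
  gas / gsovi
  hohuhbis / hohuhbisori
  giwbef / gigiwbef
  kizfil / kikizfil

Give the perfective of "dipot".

didipot

def and giwbef both end in -f yet inflect differently (dfovi, gigiwbef), so the final letter is not what conditions the rule; the number of vowels is.
"dipot" has 2 vowels. The stems with 2 vowels (giwbef → gigiwbef, pavif → papavif, kizfil → kikizfil) repeat the first consonant+vowel as a prefix.
The other patterns: stems with 1 vowel delete the last vowel and add -ovi; stems with 3 vowels add -ori.
So dipot → didipot.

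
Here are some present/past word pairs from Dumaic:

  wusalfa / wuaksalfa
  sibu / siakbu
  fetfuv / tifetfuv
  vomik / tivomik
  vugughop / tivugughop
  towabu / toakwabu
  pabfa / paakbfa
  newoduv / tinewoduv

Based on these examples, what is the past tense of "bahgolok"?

towabu and newoduv both have last vowel 'u' yet inflect differently (toakwabu, tinewoduv), so the last vowel is not what conditions the rule; whether the stem ends in a vowel or a consonant is.
"bahgolok" ends in a consonant. The stems ending in a consonant (vomik → tivomik, vugughop → tivugughop, newoduv → tinewoduv) add the prefix ti-.
So bahgolok → tibahgolok.

tibahgolok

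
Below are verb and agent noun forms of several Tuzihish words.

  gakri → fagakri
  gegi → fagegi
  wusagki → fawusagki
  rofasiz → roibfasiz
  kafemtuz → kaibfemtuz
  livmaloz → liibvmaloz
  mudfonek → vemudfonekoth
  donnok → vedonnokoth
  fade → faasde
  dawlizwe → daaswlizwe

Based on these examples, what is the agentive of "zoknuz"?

gakri and rofasiz both have last vowel 'i' yet inflect differently (fagakri, roibfasiz), so the last vowel is not what conditions the rule; the final letter is.
"zoknuz" ends in -z. The stems ending in -z (rofasiz → roibfasiz, kafemtuz → kaibfemtuz, livmaloz → liibvmaloz) insert -ib- after the first vowel.
The other patterns: stems ending in -i add the prefix fa-; stems ending in -k add ve- … -oth around the stem; stems ending in -e insert -as- after the first vowel.
So zoknuz → zoibknuz.

zoibknuz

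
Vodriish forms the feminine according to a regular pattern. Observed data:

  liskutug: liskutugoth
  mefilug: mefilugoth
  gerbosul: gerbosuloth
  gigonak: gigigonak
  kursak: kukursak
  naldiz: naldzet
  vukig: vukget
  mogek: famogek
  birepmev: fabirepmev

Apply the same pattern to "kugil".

kuglet

liskutug and vukig both end in -g yet inflect differently (liskutugoth, vukget), so the final letter is not what conditions the rule; the last vowel is.
"kugil" has last vowel 'i'. The stems whose last vowel is 'i' (naldiz → naldzet, vukig → vukget) delete the last vowel and add -et.
The other patterns: stems whose last vowel is 'u' add -oth; stems whose last vowel is 'a' repeat the first consonant+vowel as a prefix; stems whose last vowel is 'e' add the prefix fa-.
So kugil → kuglet.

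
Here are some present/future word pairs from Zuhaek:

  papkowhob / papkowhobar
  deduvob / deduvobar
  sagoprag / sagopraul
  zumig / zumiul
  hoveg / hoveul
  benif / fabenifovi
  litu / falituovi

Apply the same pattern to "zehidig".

zumig and benif both have last vowel 'i' yet inflect differently (zumiul, fabenifovi), so the last vowel is not what conditions the rule; the final letter is.
"zehidig" ends in -g. The stems ending in -g (sagoprag → sagopraul, zumig → zumiul, hoveg → hoveul) drop the final letter and add -ul.
So zehidig → zehidiul.

zehidiul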